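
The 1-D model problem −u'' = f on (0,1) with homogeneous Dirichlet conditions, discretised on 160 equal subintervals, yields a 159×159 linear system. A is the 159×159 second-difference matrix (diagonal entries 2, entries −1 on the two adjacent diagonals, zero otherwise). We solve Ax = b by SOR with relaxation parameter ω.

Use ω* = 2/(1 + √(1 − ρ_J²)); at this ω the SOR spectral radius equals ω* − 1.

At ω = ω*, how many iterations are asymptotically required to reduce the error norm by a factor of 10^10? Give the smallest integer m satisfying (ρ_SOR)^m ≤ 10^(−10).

ρ_J = max_k |cos(kπ/160)| = cos(π/160) = 0.9998072
√(1−ρ_J²) = |sin(π/160)| = 0.0196337
Young: ω* = 2/(1+√(1−ρ_J²)) = 2/(1+0.0196337) = 2/1.0196337 = 1.9614887.
and ρ(B_{ω*}) = 1.9614887 − 1 = 0.9614887.
Need (0.9614887)^m ≤ 10^(−10): m ≥ 10·ln10/|ln 0.9614887| = 23.0259/0.0392725 = 586.311 ⇒ m = 587.

m = 587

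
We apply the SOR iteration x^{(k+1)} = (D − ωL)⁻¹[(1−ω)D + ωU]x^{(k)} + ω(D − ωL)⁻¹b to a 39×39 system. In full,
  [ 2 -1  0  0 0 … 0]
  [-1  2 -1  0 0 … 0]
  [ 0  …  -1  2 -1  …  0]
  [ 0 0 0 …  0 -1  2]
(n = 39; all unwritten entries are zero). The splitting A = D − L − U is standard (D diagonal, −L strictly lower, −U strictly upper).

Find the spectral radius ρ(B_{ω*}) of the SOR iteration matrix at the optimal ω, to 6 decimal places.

ρ_SOR = 0.854498

With n=39, ρ(Jacobi) = cos(π/40) = 0.996917.
1 − cos²(π/40) = sin²(π/40) ⇒ √(1−ρ_J²) = sin(π/40) = 0.0784591.
ω* = 2/(1+0.0784591) = 1.854498
ρ_SOR = ω* − 1 = 1.854498 − 1 = 0.854498.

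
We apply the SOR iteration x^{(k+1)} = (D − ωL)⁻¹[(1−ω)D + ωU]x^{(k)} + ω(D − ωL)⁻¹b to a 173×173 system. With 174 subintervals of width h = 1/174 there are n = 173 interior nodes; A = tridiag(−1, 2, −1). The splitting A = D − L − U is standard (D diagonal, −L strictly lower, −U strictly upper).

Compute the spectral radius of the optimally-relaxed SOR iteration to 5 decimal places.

B_J for the 173×173 system has eigenvalues cos(kπ/174); ρ_J = cos(π/174) = 0.99984.
√(1−ρ_J²) = |sin(π/174)| = 0.018054
[ω*] 2 ÷ (1 + 0.018054) = 2 ÷ 1.018054 = 1.96453.
[ρ_SOR] ω* − 1 = 0.96453.

ρ_SOR = 0.96453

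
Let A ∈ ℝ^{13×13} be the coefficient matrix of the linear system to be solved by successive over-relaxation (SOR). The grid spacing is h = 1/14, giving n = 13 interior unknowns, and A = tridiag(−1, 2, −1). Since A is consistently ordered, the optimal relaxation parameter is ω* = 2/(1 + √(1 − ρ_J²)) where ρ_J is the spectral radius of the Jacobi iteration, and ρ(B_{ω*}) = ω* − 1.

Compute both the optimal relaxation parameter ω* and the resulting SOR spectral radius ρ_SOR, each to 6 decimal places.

ω* = 1.635964, ρ_SOR = 0.635964

n=13: λ(B_J) = 1 − λ(A)/2 = cos(kπ/14); k=1 gives ρ_J = 0.974928.
√(1−ρ_J²) = |sin(π/14)| = 0.2225209
So ω* = 2/1.2225209 = 1.635964 (Young).
and ρ(B_{ω*}) = 1.635964 − 1 = 0.635964.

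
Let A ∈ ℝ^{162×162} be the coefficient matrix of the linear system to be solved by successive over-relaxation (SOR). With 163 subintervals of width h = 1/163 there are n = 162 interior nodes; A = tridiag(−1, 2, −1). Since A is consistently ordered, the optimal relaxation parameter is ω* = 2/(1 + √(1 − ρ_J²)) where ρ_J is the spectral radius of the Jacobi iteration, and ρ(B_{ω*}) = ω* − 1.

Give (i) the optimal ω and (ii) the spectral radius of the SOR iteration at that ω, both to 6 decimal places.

ω* = 1.962184, ρ_SOR = 0.962184

With n=162, ρ(Jacobi) = cos(π/163) = 0.999814.
√(1−ρ_J²) simplifies to sin(π/163) = 0.0192724.
ω* = 2/(1 + 0.0192724) = 2/1.0192724 = 1.962184.
ρ_SOR = ω* − 1 = 1.962184 − 1 = 0.962184.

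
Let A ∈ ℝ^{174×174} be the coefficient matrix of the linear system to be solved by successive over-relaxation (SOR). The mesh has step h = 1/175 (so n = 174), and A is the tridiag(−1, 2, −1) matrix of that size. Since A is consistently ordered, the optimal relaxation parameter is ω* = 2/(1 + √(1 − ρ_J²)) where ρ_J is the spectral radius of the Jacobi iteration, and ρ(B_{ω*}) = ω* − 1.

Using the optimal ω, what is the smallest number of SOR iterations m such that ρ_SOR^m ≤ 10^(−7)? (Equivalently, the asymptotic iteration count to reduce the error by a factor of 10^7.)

spectrum of D⁻¹(L+U) = {cos(kπ/175) : 1≤k≤174}; ρ_J = cos(π/175) = 0.9998389.
√(1 − cos²(π/175)) = sin(π/175) ≈ 0.0179510.
ω* = 2/(1+0.0179510) = 1.9647311
and ρ(B_{ω*}) = 1.9647311 − 1 = 0.9647311.
For 7 digits: m = 7·ln10 / (−ln 0.9647311) = 16.1181/0.0359059 = 448.898; round up → m = 449.

m = 449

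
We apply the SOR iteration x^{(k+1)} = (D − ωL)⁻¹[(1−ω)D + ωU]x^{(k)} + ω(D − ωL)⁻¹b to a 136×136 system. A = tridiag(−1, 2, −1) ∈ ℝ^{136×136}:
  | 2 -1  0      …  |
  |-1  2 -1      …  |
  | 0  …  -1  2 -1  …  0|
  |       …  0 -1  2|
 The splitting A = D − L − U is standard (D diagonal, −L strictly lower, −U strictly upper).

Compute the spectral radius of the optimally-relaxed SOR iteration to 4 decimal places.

[ρ_J] n=136: ρ(B_J) = cos(π/(n+1)) = cos(π/137) = 0.9997.
√(1 − cos²(π/137)) = sin(π/137) ≈ 0.02293.
Young: ω* = 2/(1+√(1−ρ_J²)) = 2/(1+0.02293) = 2/1.02293 = 1.9552.
ρ(B_{ω*}) = ω*−1 = 0.9552

ρ_SOR = 0.9552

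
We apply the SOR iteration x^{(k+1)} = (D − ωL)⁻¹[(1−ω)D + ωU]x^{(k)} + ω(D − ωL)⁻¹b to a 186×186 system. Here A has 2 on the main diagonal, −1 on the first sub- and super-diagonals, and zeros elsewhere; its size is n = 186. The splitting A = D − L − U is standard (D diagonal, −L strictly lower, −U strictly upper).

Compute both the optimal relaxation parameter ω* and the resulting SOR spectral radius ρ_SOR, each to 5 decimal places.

ω* = 1.96696, ρ_SOR = 0.96696

spectrum of D⁻¹(L+U) = {cos(kπ/187) : 1≤k≤186}; ρ_J = cos(π/187) = 0.99986.
√(1−ρ_J²) = |sin(π/187)| = 0.016799
So ω* = 2/1.016799 = 1.96696 (Young).
[ρ_SOR] ω* − 1 = 0.96696.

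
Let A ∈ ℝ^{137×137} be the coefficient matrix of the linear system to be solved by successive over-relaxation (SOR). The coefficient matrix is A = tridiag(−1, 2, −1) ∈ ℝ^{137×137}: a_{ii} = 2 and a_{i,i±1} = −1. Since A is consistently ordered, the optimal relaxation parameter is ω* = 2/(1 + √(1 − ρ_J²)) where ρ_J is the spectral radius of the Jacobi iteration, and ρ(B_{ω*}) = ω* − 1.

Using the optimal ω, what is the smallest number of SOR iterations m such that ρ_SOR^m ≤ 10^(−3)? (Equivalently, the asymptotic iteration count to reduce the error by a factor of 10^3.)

[ρ_J] n=137: ρ(B_J) = cos(π/(n+1)) = cos(π/138) = 0.9997409.
1 − cos²(π/138) = sin²(π/138) ⇒ √(1−ρ_J²) = sin(π/138) = 0.0227632.
Then 2/(1+√(1−ρ_J²)) = 2/(1+0.0227632); ω* = 2/1.0227632 = 1.9554869.
Hence ρ(B_{ω*}) = 1.9554869 − 1 = 0.9554869.
3·ln10 = 6.90776; −ln(0.9554869) = 0.0455342; m = ⌈6.90776/0.0455342⌉ = ⌈151.705⌉ = 152.

m = 152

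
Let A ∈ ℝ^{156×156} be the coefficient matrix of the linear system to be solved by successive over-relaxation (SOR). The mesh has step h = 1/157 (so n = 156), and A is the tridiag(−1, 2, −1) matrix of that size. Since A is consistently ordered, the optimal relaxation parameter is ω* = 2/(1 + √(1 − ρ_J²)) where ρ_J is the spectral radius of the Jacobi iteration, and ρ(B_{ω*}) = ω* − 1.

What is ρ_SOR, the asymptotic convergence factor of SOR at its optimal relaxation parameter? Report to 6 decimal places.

B_J for the 156×156 system has eigenvalues cos(kπ/157); ρ_J = cos(π/157) = 0.999800.
root = sin(π/157) = 0.0200088  (since 1−cos² = sin²).
So ω* = 2/1.0200088 = 1.960767 (Young).
At ω = 1.960767 every |λ(B_ω)| = ω−1, so ρ_SOR = 0.960767.

ρ_SOR = 0.960767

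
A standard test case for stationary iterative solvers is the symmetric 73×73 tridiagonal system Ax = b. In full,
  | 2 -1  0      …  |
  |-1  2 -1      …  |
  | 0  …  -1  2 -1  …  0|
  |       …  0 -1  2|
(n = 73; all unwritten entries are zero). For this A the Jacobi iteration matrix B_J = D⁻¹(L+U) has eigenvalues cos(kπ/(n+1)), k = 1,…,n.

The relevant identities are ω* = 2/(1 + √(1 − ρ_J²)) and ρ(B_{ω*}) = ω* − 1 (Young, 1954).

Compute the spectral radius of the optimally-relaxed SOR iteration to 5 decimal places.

ρ_SOR = 0.91857

ρ_J = max_k |cos(kπ/74)| = cos(π/74) = 0.99910
1 − cos²(π/74) = sin²(π/74) ⇒ √(1−ρ_J²) = sin(π/74) = 0.042441.
ω* = 2 / (1 + 0.042441) = 2 / 1.042441 ≈ 1.91857.
[ρ_SOR] ω* − 1 = 0.91857.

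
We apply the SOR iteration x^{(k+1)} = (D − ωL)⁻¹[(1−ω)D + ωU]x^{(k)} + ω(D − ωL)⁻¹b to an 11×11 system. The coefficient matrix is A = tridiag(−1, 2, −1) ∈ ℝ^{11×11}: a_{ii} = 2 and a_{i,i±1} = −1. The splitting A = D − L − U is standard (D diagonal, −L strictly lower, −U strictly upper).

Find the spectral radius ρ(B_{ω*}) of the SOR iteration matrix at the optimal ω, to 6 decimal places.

ρ_SOR = 0.588791

B_J for the 11×11 system has eigenvalues cos(kπ/12); ρ_J = cos(π/12) = 0.965926.
root = sin(π/12) = 0.2588190  (since 1−cos² = sin²).
So ω* = 2/1.2588190 = 1.588791 (Young).
Hence ρ(B_{ω*}) = 1.588791 − 1 = 0.588791.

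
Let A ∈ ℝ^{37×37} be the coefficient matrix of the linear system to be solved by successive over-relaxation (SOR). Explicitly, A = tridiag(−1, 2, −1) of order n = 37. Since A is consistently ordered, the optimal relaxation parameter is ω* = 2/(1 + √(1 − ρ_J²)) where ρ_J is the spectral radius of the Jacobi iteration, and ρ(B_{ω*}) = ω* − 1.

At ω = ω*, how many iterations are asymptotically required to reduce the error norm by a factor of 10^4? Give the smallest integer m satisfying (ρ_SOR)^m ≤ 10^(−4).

m = 56

½·tridiag(1,0,1) at n=37: λ_k = cos(kπ/38); max |λ| at k=1 ⇒ ρ_J = cos(π/38) ≈ 0.9965845.
root = sin(π/38) = 0.0825793  (since 1−cos² = sin²).
Young: ω* = 2/(1+√(1−ρ_J²)) = 2/(1+0.0825793) = 2/1.0825793 = 1.8474397.
ρ_SOR = ω* − 1 ≈ 0.8474397.
Need (0.8474397)^m ≤ 10^(−4): m ≥ 4·ln10/|ln 0.8474397| = 9.21034/0.165536 = 55.639 ⇒ m = 56.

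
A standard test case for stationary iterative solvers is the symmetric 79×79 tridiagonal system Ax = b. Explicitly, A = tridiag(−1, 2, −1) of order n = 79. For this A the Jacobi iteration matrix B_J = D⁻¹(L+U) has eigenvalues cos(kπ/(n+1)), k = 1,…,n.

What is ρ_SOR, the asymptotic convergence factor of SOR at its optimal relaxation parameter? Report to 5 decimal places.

ρ_J = max_k |cos(kπ/80)| = cos(π/80) = 0.99923
1 − cos²(π/80) = sin²(π/80) ⇒ √(1−ρ_J²) = sin(π/80) = 0.039260.
So ω* = 2/1.039260 = 1.92445 (Young).
Hence ρ(B_{ω*}) = 1.92445 − 1 = 0.92445.

ρ_SOR = 0.92445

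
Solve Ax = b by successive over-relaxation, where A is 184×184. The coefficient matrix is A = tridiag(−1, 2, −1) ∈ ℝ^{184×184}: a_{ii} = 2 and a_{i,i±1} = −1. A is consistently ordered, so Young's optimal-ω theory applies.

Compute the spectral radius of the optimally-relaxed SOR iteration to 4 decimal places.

ρ_SOR = 0.9666

[ρ_J] n=184: ρ(B_J) = cos(π/(n+1)) = cos(π/185) = 0.9999.
√(1−ρ_J²) simplifies to sin(π/185) = 0.01698.
Then 2/(1+√(1−ρ_J²)) = 2/(1+0.01698); ω* = 2/1.01698 = 1.9666.
Hence ρ(B_{ω*}) = 1.9666 − 1 = 0.9666.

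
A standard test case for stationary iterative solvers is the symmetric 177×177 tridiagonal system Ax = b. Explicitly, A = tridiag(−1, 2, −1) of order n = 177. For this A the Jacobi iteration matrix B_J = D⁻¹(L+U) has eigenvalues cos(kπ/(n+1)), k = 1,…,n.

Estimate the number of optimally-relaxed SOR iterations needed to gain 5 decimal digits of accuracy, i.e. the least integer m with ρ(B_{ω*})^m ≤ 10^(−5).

With n=177, ρ(Jacobi) = cos(π/178) = 0.9998443.
√(1−ρ_J²) simplifies to sin(π/178) = 0.0176485.
ω* = 2/(1+0.0176485) = 1.9653151
Hence ρ(B_{ω*}) = 1.9653151 − 1 = 0.9653151.
(0.9653151)^m ≤ 10^{−5}  ⇒  m·ln(0.9653151) ≤ −5·ln10  ⇒  m ≥ 326.138  ⇒  m = 327

m = 327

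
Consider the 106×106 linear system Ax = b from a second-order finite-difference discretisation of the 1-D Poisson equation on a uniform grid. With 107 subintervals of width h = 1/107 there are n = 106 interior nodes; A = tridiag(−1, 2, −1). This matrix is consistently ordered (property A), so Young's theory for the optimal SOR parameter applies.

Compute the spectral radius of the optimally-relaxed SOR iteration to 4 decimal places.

B_J for the 106×106 system has eigenvalues cos(kπ/107); ρ_J = cos(π/107) = 0.9996.
√(1 − cos²(π/107)) = sin(π/107) ≈ 0.02936.
So ω* = 2/1.02936 = 1.9430 (Young).
ρ(B_{ω*}) = ω*−1 = 0.9430

ρ_SOR = 0.9430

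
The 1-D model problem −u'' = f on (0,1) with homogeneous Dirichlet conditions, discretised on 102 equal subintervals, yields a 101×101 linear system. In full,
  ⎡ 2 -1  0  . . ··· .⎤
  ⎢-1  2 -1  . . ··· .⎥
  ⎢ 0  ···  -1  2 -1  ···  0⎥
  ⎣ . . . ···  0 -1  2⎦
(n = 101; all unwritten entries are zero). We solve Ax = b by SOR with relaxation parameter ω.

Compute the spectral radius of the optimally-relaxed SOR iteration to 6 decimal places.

ρ_SOR = 0.940250

With n=101, ρ(Jacobi) = cos(π/102) = 0.999526.
1 − cos²(π/102) = sin²(π/102) ⇒ √(1−ρ_J²) = sin(π/102) = 0.0307951.
Young: ω* = 2/(1+√(1−ρ_J²)) = 2/(1+0.0307951) = 2/1.0307951 = 1.940250.
At ω = 1.940250 every |λ(B_ω)| = ω−1, so ρ_SOR = 0.940250.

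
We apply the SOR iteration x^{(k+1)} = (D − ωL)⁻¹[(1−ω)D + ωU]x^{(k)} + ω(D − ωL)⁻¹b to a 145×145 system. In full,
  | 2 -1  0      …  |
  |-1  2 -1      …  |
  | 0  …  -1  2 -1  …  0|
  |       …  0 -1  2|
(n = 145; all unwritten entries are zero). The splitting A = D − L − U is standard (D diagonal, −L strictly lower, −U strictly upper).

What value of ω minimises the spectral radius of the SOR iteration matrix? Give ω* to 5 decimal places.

B_J for the 145×145 system has eigenvalues cos(kπ/146); ρ_J = cos(π/146) = 0.99977.
root = sin(π/146) = 0.021516  (since 1−cos² = sin²).
ω* = 2/(1+0.021516) = 1.95787
[ρ_SOR] ω* − 1 = 0.95787.

ω* = 1.95787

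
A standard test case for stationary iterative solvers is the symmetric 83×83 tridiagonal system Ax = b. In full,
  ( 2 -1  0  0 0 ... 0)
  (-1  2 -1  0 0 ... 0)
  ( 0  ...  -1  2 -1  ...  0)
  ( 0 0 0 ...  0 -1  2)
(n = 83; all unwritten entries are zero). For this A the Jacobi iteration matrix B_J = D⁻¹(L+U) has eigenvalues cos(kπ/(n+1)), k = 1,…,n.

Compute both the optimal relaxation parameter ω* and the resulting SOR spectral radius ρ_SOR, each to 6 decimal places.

B_J for the 83×83 system has eigenvalues cos(kπ/84); ρ_J = cos(π/84) = 0.999301.
root = sin(π/84) = 0.0373912  (since 1−cos² = sin²).
[ω*] 2 ÷ (1 + 0.0373912) = 2 ÷ 1.0373912 = 1.927913.
At ω = 1.927913 every |λ(B_ω)| = ω−1, so ρ_SOR = 0.927913.

ω* = 1.927913, ρ_SOR = 0.927913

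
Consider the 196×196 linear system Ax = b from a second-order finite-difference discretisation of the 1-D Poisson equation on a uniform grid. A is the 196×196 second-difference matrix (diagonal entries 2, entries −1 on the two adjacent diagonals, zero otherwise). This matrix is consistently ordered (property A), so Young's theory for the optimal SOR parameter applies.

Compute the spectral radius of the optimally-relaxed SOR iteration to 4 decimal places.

ρ_SOR = 0.9686

[ρ_J] n=196: ρ(B_J) = cos(π/(n+1)) = cos(π/197) = 0.9999.
1 − cos²(π/197) = sin²(π/197) ⇒ √(1−ρ_J²) = sin(π/197) = 0.01595.
ω* = 2 / (1 + 0.01595) = 2 / 1.01595 ≈ 1.9686.
ρ_SOR = ω* − 1 ≈ 0.9686.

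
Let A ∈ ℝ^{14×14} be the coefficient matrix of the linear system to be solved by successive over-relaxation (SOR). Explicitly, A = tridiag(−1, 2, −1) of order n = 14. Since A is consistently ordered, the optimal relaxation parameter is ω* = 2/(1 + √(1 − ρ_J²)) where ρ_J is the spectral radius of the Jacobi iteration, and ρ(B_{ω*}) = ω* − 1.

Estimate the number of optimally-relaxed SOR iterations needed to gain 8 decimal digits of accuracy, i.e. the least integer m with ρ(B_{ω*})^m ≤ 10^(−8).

m = 44

½·tridiag(1,0,1) at n=14: λ_k = cos(kπ/15); max |λ| at k=1 ⇒ ρ_J = cos(π/15) ≈ 0.9781476.
√(1−ρ_J²) simplifies to sin(π/15) = 0.2079117.
Then 2/(1+√(1−ρ_J²)) = 2/(1+0.2079117); ω* = 2/1.2079117 = 1.6557502.
At ω = 1.6557502 every |λ(B_ω)| = ω−1, so ρ_SOR = 0.6557502.
For 8 digits: m = 8·ln10 / (−ln 0.6557502) = 18.4207/0.421975 = 43.654; round up → m = 44.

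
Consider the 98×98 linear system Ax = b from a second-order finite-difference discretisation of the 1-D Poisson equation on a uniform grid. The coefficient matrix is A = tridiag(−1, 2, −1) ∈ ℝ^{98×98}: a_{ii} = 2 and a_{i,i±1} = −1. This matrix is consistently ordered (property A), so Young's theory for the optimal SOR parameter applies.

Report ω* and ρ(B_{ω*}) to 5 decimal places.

ω* = 1.93850, ρ_SOR = 0.93850

B_J for the 98×98 system has eigenvalues cos(kπ/99); ρ_J = cos(π/99) = 0.99950.
root = sin(π/99) = 0.031728  (since 1−cos² = sin²).
ω* = 2/(1+0.031728) = 1.93850
Hence ρ(B_{ω*}) = 1.93850 − 1 = 0.93850.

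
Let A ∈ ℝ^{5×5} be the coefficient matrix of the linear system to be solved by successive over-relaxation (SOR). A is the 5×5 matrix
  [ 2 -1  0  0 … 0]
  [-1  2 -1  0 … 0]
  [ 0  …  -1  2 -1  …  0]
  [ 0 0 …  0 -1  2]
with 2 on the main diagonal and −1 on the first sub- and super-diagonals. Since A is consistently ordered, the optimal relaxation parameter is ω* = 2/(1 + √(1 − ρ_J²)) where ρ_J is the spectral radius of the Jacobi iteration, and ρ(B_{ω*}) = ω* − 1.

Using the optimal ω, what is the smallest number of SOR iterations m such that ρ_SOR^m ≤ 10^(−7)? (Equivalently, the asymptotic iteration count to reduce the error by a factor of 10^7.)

m = 15

With n=5, ρ(Jacobi) = cos(π/6) = 0.8660254.
√(1−ρ_J²) simplifies to sin(π/6) = 0.5000000.
[ω*] 2 ÷ (1 + 0.5000000) = 2 ÷ 1.5000000 = 1.3333333.
Hence ρ(B_{ω*}) = 1.3333333 − 1 = 0.3333333.
ρ_SOR^m ≤ 10^(−7) ⇔ m ≥ 7·ln10/(−ln 0.3333333) = 16.1181/1.09861 = 14.671; m = ⌈14.671⌉ = 15.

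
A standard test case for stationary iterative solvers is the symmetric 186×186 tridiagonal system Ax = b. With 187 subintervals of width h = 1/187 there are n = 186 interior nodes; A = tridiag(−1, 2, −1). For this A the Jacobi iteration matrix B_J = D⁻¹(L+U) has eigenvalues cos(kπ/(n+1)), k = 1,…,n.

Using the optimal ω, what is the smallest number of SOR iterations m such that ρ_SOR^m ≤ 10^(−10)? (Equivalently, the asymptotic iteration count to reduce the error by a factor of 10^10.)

[ρ_J] n=186: ρ(B_J) = cos(π/(n+1)) = cos(π/187) = 0.9998589.
√(1−ρ_J²) simplifies to sin(π/187) = 0.0167992.
So ω* = 2/1.0167992 = 1.9669567 (Young).
ρ_SOR = ω* − 1 ≈ 0.9669567.
(0.9669567)^m ≤ 10^{−10}  ⇒  m·ln(0.9669567) ≤ −10·ln10  ⇒  m ≥ 685.262  ⇒  m = 686

m = 686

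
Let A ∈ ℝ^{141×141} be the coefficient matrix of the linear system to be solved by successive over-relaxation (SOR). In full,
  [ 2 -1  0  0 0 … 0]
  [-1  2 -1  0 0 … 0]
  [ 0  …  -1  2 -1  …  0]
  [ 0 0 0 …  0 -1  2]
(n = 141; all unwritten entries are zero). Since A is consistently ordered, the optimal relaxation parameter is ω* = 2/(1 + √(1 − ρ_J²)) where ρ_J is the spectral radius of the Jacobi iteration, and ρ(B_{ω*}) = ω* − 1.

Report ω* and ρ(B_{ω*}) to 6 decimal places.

½·tridiag(1,0,1) at n=141: λ_k = cos(kπ/142); max |λ| at k=1 ⇒ ρ_J = cos(π/142) ≈ 0.999755.
root = sin(π/142) = 0.0221221  (since 1−cos² = sin²).
ω* = 2/(1+0.0221221) = 1.956713
Hence ρ(B_{ω*}) = 1.956713 − 1 = 0.956713.

ω* = 1.956713, ρ_SOR = 0.956713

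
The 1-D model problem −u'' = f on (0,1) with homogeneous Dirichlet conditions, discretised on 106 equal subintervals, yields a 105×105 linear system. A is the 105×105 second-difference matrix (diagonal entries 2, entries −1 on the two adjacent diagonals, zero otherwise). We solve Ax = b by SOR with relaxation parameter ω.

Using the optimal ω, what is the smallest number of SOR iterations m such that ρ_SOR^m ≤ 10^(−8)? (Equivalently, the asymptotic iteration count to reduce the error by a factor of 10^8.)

spectrum of D⁻¹(L+U) = {cos(kπ/106) : 1≤k≤105}; ρ_J = cos(π/106) = 0.9995608.
√(1−ρ_J²) simplifies to sin(π/106) = 0.0296333.
Young: ω* = 2/(1+√(1−ρ_J²)) = 2/(1+0.0296333) = 2/1.0296333 = 1.9424391.
Hence ρ(B_{ω*}) = 1.9424391 − 1 = 0.9424391.
For 8 digits: m = 8·ln10 / (−ln 0.9424391) = 18.4207/0.059284 = 310.720; round up → m = 311.

m = 311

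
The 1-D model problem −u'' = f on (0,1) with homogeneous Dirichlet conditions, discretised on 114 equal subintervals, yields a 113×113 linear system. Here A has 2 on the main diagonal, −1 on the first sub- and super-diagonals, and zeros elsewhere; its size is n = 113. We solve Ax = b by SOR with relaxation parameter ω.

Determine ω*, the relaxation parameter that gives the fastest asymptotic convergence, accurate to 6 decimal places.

ω* = 1.946369

½·tridiag(1,0,1) at n=113: λ_k = cos(kπ/114); max |λ| at k=1 ⇒ ρ_J = cos(π/114) ≈ 0.999620.
√(1−ρ_J²) = |sin(π/114)| = 0.0275543
Then 2/(1+√(1−ρ_J²)) = 2/(1+0.0275543); ω* = 2/1.0275543 = 1.946369.
ρ_SOR = ω* − 1 ≈ 0.946369.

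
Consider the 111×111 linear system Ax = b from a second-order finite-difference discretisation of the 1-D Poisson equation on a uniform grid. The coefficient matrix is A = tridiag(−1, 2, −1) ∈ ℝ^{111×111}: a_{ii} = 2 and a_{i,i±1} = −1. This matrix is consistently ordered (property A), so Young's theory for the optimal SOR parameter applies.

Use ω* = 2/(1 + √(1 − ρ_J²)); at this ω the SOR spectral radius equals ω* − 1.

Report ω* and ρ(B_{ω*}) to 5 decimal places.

With n=111, ρ(Jacobi) = cos(π/112) = 0.99961.
1 − cos²(π/112) = sin²(π/112) ⇒ √(1−ρ_J²) = sin(π/112) = 0.028046.
Young: ω* = 2/(1+√(1−ρ_J²)) = 2/(1+0.028046) = 2/1.028046 = 1.94544.
ρ_SOR = ω* − 1 ≈ 0.94544.

ω* = 1.94544, ρ_SOR = 0.94544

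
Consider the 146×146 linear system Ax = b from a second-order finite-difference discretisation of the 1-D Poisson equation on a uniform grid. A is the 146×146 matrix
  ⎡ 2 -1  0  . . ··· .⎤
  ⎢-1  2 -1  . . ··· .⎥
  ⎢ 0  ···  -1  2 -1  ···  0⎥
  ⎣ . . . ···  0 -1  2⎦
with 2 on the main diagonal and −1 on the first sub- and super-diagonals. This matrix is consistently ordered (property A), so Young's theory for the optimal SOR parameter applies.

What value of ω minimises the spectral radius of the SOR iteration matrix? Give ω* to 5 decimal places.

ω* = 1.95815

spectrum of D⁻¹(L+U) = {cos(kπ/147) : 1≤k≤146}; ρ_J = cos(π/147) = 0.99977.
√(1−ρ_J²) = |sin(π/147)| = 0.021370
ω* = 2/(1 + 0.021370) = 2/1.021370 = 1.95815.
[ρ_SOR] ω* − 1 = 0.95815.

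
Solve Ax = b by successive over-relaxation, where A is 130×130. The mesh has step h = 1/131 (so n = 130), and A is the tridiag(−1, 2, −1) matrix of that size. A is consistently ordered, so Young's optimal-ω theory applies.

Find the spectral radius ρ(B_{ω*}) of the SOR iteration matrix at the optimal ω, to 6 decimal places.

n=130: λ(B_J) = 1 − λ(A)/2 = cos(kπ/131); k=1 gives ρ_J = 0.999712.
root = sin(π/131) = 0.0239793  (since 1−cos² = sin²).
Then 2/(1+√(1−ρ_J²)) = 2/(1+0.0239793); ω* = 2/1.0239793 = 1.953164.
and ρ(B_{ω*}) = 1.953164 − 1 = 0.953164.

ρ_SOR = 0.953164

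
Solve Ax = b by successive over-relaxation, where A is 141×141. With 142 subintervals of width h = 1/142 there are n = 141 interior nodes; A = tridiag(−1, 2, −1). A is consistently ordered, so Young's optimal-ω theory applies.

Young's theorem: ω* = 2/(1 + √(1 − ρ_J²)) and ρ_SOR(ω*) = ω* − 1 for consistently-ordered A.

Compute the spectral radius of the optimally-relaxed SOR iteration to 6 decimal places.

With n=141, ρ(Jacobi) = cos(π/142) = 0.999755.
√(1−ρ_J²) = |sin(π/142)| = 0.0221221
Young: ω* = 2/(1+√(1−ρ_J²)) = 2/(1+0.0221221) = 2/1.0221221 = 1.956713.
Hence ρ(B_{ω*}) = 1.956713 − 1 = 0.956713.

ρ_SOR = 0.956713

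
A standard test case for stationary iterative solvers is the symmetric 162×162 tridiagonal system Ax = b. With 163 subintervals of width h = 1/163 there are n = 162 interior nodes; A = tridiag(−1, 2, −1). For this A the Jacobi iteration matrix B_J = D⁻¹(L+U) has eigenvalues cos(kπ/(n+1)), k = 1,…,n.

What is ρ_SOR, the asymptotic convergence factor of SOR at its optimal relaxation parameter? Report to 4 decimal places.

B_J for the 162×162 system has eigenvalues cos(kπ/163); ρ_J = cos(π/163) = 0.9998.
√(1 − cos²(π/163)) = sin(π/163) ≈ 0.01927.
[ω*] 2 ÷ (1 + 0.01927) = 2 ÷ 1.01927 = 1.9622.
and ρ(B_{ω*}) = 1.9622 − 1 = 0.9622.

ρ_SOR = 0.9622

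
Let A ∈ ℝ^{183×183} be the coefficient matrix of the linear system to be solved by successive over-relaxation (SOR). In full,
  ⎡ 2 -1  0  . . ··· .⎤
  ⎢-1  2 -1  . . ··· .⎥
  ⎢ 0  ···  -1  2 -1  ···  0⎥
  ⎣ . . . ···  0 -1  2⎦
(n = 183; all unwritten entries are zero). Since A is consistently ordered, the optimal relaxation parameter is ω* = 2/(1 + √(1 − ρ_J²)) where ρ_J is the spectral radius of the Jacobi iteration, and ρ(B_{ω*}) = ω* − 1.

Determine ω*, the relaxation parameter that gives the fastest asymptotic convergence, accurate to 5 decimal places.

ρ_J = max_k |cos(kπ/184)| = cos(π/184) = 0.99985
1 − cos²(π/184) = sin²(π/184) ⇒ √(1−ρ_J²) = sin(π/184) = 0.017073.
ω* = 2/(1+0.017073) = 1.96643
and ρ(B_{ω*}) = 1.96643 − 1 = 0.96643.

ω* = 1.96643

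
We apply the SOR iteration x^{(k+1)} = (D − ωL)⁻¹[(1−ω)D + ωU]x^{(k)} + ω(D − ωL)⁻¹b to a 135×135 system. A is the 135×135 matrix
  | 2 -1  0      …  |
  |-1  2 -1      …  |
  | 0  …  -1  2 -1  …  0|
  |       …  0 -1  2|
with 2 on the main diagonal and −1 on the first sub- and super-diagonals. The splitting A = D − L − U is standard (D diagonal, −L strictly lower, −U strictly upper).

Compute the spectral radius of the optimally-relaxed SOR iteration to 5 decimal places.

spectrum of D⁻¹(L+U) = {cos(kπ/136) : 1≤k≤135}; ρ_J = cos(π/136) = 0.99973.
√(1−ρ_J²) simplifies to sin(π/136) = 0.023098.
So ω* = 2/1.023098 = 1.95485 (Young).
ρ(B_{ω*}) = ω*−1 = 0.95485

ρ_SOR = 0.95485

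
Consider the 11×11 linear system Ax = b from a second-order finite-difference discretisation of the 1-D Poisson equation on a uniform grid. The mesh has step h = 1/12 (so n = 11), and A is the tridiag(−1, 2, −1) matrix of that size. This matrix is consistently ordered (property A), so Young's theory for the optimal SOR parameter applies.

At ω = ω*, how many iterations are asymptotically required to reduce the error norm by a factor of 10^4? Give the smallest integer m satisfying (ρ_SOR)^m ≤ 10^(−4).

ρ_J = max_k |cos(kπ/12)| = cos(π/12) = 0.9659258
√(1−ρ_J²) = |sin(π/12)| = 0.2588190
ω* = 2 / (1 + 0.2588190) = 2 / 1.2588190 ≈ 1.5887908.
At ω = 1.5887908 every |λ(B_ω)| = ω−1, so ρ_SOR = 0.5887908.
4·ln10 = 9.21034; −ln(0.5887908) = 0.529684; m = ⌈9.21034/0.529684⌉ = ⌈17.388⌉ = 18.

m = 18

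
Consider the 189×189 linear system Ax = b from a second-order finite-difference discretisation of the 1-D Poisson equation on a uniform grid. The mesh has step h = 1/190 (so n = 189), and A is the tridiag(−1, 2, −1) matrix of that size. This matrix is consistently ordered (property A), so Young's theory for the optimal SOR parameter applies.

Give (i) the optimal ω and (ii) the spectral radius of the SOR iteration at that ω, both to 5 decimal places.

ω* = 1.96747, ρ_SOR = 0.96747

[ρ_J] n=189: ρ(B_J) = cos(π/(n+1)) = cos(π/190) = 0.99986.
root = sin(π/190) = 0.016534  (since 1−cos² = sin²).
ω* = 2/(1+0.016534) = 1.96747
[ρ_SOR] ω* − 1 = 0.96747.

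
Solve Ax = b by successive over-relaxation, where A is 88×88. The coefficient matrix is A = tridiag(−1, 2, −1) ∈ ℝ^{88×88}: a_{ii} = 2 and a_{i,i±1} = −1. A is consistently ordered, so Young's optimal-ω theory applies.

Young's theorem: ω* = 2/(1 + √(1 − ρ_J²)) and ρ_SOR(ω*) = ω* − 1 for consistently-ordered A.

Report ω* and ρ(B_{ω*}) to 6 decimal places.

ω* = 1.931823, ρ_SOR = 0.931823

spectrum of D⁻¹(L+U) = {cos(kπ/89) : 1≤k≤88}; ρ_J = cos(π/89) = 0.999377.
√(1 − cos²(π/89)) = sin(π/89) ≈ 0.0352915.
Then 2/(1+√(1−ρ_J²)) = 2/(1+0.0352915); ω* = 2/1.0352915 = 1.931823.
ρ_SOR = ω* − 1 = 1.931823 − 1 = 0.931823.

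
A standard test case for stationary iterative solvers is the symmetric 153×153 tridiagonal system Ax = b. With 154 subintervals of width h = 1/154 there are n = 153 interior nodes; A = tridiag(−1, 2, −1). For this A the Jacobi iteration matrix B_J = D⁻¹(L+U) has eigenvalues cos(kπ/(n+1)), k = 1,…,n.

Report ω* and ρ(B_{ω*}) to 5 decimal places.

[ρ_J] n=153: ρ(B_J) = cos(π/(n+1)) = cos(π/154) = 0.99979.
√(1−ρ_J²) = |sin(π/154)| = 0.020399
Young: ω* = 2/(1+√(1−ρ_J²)) = 2/(1+0.020399) = 2/1.020399 = 1.96002.
[ρ_SOR] ω* − 1 = 0.96002.

ω* = 1.96002, ρ_SOR = 0.96002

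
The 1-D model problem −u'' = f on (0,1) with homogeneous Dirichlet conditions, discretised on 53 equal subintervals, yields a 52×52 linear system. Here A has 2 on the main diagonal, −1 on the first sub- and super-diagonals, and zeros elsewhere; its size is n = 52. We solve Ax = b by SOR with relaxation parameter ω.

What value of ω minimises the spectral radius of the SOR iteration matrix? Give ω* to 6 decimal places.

ρ_J = max_k |cos(kπ/53)| = cos(π/53) = 0.998244
√(1−ρ_J²) simplifies to sin(π/53) = 0.0592406.
Young: ω* = 2/(1+√(1−ρ_J²)) = 2/(1+0.0592406) = 2/1.0592406 = 1.888145.
and ρ(B_{ω*}) = 1.888145 − 1 = 0.888145.

ω* = 1.888145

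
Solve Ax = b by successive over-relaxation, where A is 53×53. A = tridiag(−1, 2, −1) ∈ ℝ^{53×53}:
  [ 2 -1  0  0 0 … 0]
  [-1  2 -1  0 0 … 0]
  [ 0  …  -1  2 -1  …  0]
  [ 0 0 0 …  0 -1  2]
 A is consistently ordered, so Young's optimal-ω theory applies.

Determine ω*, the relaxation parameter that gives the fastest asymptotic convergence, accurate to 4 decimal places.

ω* = 1.8901

½·tridiag(1,0,1) at n=53: λ_k = cos(kπ/54); max |λ| at k=1 ⇒ ρ_J = cos(π/54) ≈ 0.9983.
√(1−ρ_J²) = |sin(π/54)| = 0.05814
ω* = 2/(1+0.05814) = 1.8901
At ω = 1.8901 every |λ(B_ω)| = ω−1, so ρ_SOR = 0.8901.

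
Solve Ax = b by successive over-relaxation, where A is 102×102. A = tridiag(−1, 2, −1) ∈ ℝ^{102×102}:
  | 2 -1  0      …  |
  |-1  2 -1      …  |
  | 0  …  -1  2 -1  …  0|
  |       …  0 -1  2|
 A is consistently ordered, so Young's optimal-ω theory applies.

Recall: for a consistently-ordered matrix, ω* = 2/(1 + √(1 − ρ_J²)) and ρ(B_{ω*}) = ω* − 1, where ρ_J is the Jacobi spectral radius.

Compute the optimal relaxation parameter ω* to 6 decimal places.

ω* = 1.940813

spectrum of D⁻¹(L+U) = {cos(kπ/103) : 1≤k≤102}; ρ_J = cos(π/103) = 0.999535.
√(1 − cos²(π/103)) = sin(π/103) ≈ 0.0304962.
ω* = 2/(1 + 0.0304962) = 2/1.0304962 = 1.940813.
At ω = 1.940813 every |λ(B_ω)| = ω−1, so ρ_SOR = 0.940813.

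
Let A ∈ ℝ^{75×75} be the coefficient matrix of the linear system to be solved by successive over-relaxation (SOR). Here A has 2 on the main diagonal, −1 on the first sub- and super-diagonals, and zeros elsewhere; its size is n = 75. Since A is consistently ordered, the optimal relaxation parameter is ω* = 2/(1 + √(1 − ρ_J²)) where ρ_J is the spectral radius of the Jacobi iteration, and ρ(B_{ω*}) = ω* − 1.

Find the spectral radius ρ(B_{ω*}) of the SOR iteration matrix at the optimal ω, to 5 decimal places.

ρ_SOR = 0.92063

spectrum of D⁻¹(L+U) = {cos(kπ/76) : 1≤k≤75}; ρ_J = cos(π/76) = 0.99915.
√(1−ρ_J²) = |sin(π/76)| = 0.041325
Then 2/(1+√(1−ρ_J²)) = 2/(1+0.041325); ω* = 2/1.041325 = 1.92063.
ρ(B_{ω*}) = ω*−1 = 0.92063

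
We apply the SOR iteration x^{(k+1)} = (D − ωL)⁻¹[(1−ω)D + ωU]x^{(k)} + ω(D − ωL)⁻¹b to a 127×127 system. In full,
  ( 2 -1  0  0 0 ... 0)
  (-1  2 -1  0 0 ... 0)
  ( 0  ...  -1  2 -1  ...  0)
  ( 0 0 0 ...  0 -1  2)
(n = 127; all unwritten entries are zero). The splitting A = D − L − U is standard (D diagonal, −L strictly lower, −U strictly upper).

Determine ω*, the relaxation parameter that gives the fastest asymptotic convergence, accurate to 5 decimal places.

ω* = 1.95209

½·tridiag(1,0,1) at n=127: λ_k = cos(kπ/128); max |λ| at k=1 ⇒ ρ_J = cos(π/128) ≈ 0.99970.
√(1−ρ_J²) simplifies to sin(π/128) = 0.024541.
ω* = 2/(1 + 0.024541) = 2/1.024541 = 1.95209.
ρ_SOR = ω* − 1 ≈ 0.95209.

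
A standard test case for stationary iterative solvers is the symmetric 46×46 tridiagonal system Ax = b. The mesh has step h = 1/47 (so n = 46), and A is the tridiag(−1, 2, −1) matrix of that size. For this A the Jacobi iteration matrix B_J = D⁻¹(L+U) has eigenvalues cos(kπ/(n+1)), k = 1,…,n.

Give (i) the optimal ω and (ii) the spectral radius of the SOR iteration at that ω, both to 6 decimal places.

[ρ_J] n=46: ρ(B_J) = cos(π/(n+1)) = cos(π/47) = 0.997767.
1 − cos²(π/47) = sin²(π/47) ⇒ √(1−ρ_J²) = sin(π/47) = 0.0667926.
[ω*] 2 ÷ (1 + 0.0667926) = 2 ÷ 1.0667926 = 1.874779.
At ω = 1.874779 every |λ(B_ω)| = ω−1, so ρ_SOR = 0.874779.

ω* = 1.874779, ρ_SOR = 0.874779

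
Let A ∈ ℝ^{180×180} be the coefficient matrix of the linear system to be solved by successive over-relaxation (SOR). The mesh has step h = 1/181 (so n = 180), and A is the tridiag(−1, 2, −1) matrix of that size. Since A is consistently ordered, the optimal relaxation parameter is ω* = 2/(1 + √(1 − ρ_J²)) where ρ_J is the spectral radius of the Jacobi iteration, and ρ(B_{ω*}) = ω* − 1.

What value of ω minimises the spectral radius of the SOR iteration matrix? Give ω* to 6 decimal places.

[ρ_J] n=180: ρ(B_J) = cos(π/(n+1)) = cos(π/181) = 0.999849.
√(1−ρ_J²) = |sin(π/181)| = 0.0173560
ω* = 2 / (1 + 0.0173560) = 2 / 1.0173560 ≈ 1.965880.
ρ(B_{ω*}) = ω*−1 = 0.965880

ω* = 1.965880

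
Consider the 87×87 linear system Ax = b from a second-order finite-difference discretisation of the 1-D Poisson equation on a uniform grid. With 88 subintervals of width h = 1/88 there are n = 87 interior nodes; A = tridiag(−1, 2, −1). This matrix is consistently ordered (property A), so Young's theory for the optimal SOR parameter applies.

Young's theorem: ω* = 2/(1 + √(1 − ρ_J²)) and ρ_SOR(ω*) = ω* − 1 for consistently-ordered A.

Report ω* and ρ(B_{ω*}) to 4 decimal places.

½·tridiag(1,0,1) at n=87: λ_k = cos(kπ/88); max |λ| at k=1 ⇒ ρ_J = cos(π/88) ≈ 0.9994.
√(1−ρ_J²) = |sin(π/88)| = 0.03569
ω* = 2/(1 + 0.03569) = 2/1.03569 = 1.9311.
Hence ρ(B_{ω*}) = 1.9311 − 1 = 0.9311.

ω* = 1.9311, ρ_SOR = 0.9311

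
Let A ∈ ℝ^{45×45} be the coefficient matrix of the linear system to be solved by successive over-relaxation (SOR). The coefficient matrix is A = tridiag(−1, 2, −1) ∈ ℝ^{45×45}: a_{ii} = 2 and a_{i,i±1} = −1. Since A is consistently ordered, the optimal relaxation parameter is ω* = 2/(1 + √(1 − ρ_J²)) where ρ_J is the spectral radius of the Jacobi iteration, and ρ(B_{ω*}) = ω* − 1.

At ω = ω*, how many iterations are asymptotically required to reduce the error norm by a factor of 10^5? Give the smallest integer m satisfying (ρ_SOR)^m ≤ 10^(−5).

With n=45, ρ(Jacobi) = cos(π/46) = 0.9976688.
√(1−ρ_J²) simplifies to sin(π/46) = 0.0682424.
ω* = 2/(1+0.0682424) = 1.8722342
At ω = 1.8722342 every |λ(B_ω)| = ω−1, so ρ_SOR = 0.8722342.
Need (0.8722342)^m ≤ 10^(−5): m ≥ 5·ln10/|ln 0.8722342| = 11.5129/0.136697 = 84.222 ⇒ m = 85.

m = 85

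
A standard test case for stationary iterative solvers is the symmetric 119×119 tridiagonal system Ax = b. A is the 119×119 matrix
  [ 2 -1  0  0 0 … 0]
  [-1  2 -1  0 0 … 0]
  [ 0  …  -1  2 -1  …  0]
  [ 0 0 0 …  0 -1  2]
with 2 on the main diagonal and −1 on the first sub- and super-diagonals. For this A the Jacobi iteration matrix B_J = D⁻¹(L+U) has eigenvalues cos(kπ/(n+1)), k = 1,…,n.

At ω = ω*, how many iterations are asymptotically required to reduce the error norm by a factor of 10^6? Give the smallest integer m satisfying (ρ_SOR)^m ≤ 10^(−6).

m = 264

[ρ_J] n=119: ρ(B_J) = cos(π/(n+1)) = cos(π/120) = 0.9996573.
√(1 − cos²(π/120)) = sin(π/120) ≈ 0.0261769.
ω* = 2/(1 + 0.0261769) = 2/1.0261769 = 1.9489817.
[ρ_SOR] ω* − 1 = 0.9489817.
(0.9489817)^m ≤ 10^{−6}  ⇒  m·ln(0.9489817) ≤ −6·ln10  ⇒  m ≥ 263.827  ⇒  m = 264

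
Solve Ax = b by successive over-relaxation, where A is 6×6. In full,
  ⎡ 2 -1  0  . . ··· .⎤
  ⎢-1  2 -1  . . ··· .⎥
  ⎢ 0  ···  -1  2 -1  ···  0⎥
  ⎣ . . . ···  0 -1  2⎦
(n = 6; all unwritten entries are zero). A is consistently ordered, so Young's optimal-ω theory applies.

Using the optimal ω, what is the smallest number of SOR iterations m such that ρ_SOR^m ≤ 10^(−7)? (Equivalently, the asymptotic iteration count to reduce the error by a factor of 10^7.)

m = 18

B_J for the 6×6 system has eigenvalues cos(kπ/7); ρ_J = cos(π/7) = 0.9009689.
√(1 − cos²(π/7)) = sin(π/7) ≈ 0.4338837.
So ω* = 2/1.4338837 = 1.3948133 (Young).
ρ_SOR = ω* − 1 = 1.3948133 − 1 = 0.3948133.
Need (0.3948133)^m ≤ 10^(−7): m ≥ 7·ln10/|ln 0.3948133| = 16.1181/0.929342 = 17.344 ⇒ m = 18.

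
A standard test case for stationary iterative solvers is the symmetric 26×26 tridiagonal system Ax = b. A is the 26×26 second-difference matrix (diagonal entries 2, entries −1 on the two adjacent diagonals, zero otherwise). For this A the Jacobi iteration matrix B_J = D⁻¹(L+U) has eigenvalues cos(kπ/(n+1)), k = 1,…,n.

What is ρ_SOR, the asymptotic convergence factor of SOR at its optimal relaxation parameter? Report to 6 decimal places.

ρ_SOR = 0.791966

B_J for the 26×26 system has eigenvalues cos(kπ/27); ρ_J = cos(π/27) = 0.993238.
√(1−ρ_J²) simplifies to sin(π/27) = 0.1160929.
Young: ω* = 2/(1+√(1−ρ_J²)) = 2/(1+0.1160929) = 2/1.1160929 = 1.791966.
[ρ_SOR] ω* − 1 = 0.791966.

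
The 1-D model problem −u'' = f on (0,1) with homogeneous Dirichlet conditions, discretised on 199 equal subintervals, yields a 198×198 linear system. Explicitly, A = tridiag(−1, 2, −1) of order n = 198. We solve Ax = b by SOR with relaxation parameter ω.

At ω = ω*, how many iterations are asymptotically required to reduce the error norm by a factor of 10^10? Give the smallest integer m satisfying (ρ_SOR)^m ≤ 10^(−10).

ρ_J = max_k |cos(kπ/199)| = cos(π/199) = 0.9998754
root = sin(π/199) = 0.0157862  (since 1−cos² = sin²).
Young: ω* = 2/(1+√(1−ρ_J²)) = 2/(1+0.0157862) = 2/1.0157862 = 1.9689183.
At ω = 1.9689183 every |λ(B_ω)| = ω−1, so ρ_SOR = 0.9689183.
m ≥ 10·ln10 / (−ln 0.9689183) = 729.245; smallest integer m = 730.

m = 730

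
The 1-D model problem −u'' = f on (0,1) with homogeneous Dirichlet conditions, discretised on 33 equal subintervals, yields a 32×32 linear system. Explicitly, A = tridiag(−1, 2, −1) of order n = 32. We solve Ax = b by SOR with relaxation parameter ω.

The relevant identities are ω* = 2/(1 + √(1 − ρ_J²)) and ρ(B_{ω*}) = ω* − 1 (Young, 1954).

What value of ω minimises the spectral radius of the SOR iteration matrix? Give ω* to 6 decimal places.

ω* = 1.826391

spectrum of D⁻¹(L+U) = {cos(kπ/33) : 1≤k≤32}; ρ_J = cos(π/33) = 0.995472.
√(1−ρ_J²) simplifies to sin(π/33) = 0.0950560.
ω* = 2/(1+0.0950560) = 1.826391
and ρ(B_{ω*}) = 1.826391 − 1 = 0.826391.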